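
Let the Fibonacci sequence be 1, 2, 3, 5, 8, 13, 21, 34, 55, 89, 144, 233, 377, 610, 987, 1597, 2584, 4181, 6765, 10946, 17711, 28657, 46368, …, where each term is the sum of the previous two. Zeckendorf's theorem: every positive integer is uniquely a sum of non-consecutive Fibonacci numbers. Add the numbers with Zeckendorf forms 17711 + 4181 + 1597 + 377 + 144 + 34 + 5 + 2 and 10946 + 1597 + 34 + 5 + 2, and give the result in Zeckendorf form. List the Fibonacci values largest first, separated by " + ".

The two numbers are 24051 and 12584, so their sum is 36635.
subtract 28657 from 36635: 7978 remains
subtract 6765 from 7978: 1213 remains
subtract 987 from 1213: 226 remains
subtract 144 from 226: 82 remains
subtract 55 from 82: 27 remains
subtract 21 from 27: 6 remains
subtract 5 from 6: 1 remains
subtract 1 from 1: 0 remains

28657 + 6765 + 987 + 144 + 55 + 21 + 5 + 1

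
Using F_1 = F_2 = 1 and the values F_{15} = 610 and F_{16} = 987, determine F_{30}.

832040

By the doubling identity F_{2k} = F_k(2F_{k+1} − F_k): F_{30} = 610·(2·987 − 610) = 610·1364 = 832040.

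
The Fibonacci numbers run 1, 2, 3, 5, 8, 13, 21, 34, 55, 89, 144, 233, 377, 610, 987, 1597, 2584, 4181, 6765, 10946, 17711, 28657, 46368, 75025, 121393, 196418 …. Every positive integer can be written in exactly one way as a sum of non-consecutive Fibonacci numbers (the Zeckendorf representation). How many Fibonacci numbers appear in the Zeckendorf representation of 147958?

121393 ≤ 147958 < 196418, so take 121393; remainder 26565
17711 ≤ 26565 < 28657, so take 17711; remainder 8854
6765 ≤ 8854 < 10946, so take 6765; remainder 2089
1597 ≤ 2089 < 2584, so take 1597; remainder 492
377 ≤ 492 < 610, so take 377; remainder 115
89 ≤ 115 < 144, so take 89; remainder 26
21 ≤ 26 < 34, so take 21; remainder 5
5 ≤ 5 < 8, so take 5; remainder 0
147958 = 121393 + 17711 + 6765 + 1597 + 377 + 89 + 21 + 5, which has 8 terms.

8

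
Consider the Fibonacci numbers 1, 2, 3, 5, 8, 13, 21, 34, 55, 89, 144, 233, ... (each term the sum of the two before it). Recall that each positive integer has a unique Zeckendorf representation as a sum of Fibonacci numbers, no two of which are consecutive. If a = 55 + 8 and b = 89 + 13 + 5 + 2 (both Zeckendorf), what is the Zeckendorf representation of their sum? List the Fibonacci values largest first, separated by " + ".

144 + 21 + 5 + 2

The two numbers are 63 and 109, so their sum is 172.
172: greatest Fibonacci not exceeding it is 144, leaving 28
28: greatest Fibonacci not exceeding it is 21, leaving 7
7: greatest Fibonacci not exceeding it is 5, leaving 2
2: greatest Fibonacci not exceeding it is 2, leaving 0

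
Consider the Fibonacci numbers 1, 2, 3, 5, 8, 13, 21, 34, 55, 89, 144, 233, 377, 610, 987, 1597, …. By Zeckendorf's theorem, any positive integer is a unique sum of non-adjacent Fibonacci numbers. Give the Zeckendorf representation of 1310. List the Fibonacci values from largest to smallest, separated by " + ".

Repeatedly subtract the largest Fibonacci number that fits:
take 987 (≤ 1310); 1310 − 987 = 323
take 233 (≤ 323); 323 − 233 = 90
take 89 (≤ 90); 90 − 89 = 1
take 1 (≤ 1); 1 − 1 = 0
So 1310 = 987 + 233 + 89 + 1, with no two terms consecutive in the sequence.

987 + 233 + 89 + 1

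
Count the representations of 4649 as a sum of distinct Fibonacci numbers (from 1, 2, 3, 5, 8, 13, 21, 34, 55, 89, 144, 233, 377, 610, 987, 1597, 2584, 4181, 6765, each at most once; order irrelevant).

Starting from the Zeckendorf form and repeatedly splitting a term F_k into F_{k−1} + F_{k−2} (when neither is already used) reaches every representation.
4649 = 4181+377+89+2 = 4181+377+55+34+2 = 4181+233+144+89+2 = 2584+1597+377+89+2 = 4181+377+55+21+13+2 = … (19 more), for 24 in all.

24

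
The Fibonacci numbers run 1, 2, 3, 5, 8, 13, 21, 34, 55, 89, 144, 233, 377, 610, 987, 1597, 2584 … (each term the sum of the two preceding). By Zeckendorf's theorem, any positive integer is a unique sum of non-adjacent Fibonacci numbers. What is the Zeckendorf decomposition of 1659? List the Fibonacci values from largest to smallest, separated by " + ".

1597 + 55 + 5 + 2

Greedily peel off the largest Fibonacci term at each step:
1597 ≤ 1659 < 2584, so take 1597; remainder 62
55 ≤ 62 < 89, so take 55; remainder 7
5 ≤ 7 < 8, so take 5; remainder 2
2 ≤ 2 < 3, so take 2; remainder 0
So 1659 = 1597 + 55 + 5 + 2, with no two terms consecutive in the sequence.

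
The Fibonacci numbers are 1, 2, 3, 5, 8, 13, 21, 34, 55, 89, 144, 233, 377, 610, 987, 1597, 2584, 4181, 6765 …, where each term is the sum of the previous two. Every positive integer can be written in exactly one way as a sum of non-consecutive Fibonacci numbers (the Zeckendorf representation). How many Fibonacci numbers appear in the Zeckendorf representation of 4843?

take 4181 (≤ 4843); 4843 − 4181 = 662
take 610 (≤ 662); 662 − 610 = 52
take 34 (≤ 52); 52 − 34 = 18
take 13 (≤ 18); 18 − 13 = 5
take 5 (≤ 5); 5 − 5 = 0
4843 = 4181 + 610 + 34 + 13 + 5, which has 5 terms.

5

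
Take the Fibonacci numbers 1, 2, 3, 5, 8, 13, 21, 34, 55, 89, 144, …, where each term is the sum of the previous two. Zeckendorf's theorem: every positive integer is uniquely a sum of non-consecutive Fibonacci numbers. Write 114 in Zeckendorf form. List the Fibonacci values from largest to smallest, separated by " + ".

89 + 21 + 3 + 1

subtract 89 from 114: 25 remains
subtract 21 from 25: 4 remains
subtract 3 from 4: 1 remains
subtract 1 from 1: 0 remains
So 114 = 89 + 21 + 3 + 1, with no two terms consecutive in the sequence.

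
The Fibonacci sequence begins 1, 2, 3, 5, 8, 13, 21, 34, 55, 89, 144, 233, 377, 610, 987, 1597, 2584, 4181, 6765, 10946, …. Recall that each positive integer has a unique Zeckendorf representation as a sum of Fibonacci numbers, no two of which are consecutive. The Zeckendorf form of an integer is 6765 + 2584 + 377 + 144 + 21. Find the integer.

9891

6765 + 2584 + 377 + 144 + 21 = 9891.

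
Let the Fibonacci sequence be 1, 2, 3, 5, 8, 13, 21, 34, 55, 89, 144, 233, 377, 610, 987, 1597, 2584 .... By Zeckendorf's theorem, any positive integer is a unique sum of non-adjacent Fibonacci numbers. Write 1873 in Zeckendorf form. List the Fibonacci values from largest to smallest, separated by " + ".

take 1597 (≤ 1873); 1873 − 1597 = 276
take 233 (≤ 276); 276 − 233 = 43
take 34 (≤ 43); 43 − 34 = 9
take 8 (≤ 9); 9 − 8 = 1
take 1 (≤ 1); 1 − 1 = 0
So 1873 = 1597 + 233 + 34 + 8 + 1, with no two terms consecutive in the sequence.

1597 + 233 + 34 + 8 + 1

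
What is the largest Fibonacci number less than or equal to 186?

144

144 ≤ 186 < 233, so the largest Fibonacci number not exceeding 186 is 144.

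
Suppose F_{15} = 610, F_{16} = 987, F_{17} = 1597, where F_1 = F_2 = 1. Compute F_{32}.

2178309

By the addition formula F_{m+n} = F_m F_{n+1} + F_{m−1} F_n with m=16, n=16: F_{32} = 987·1597 + 610·987 = 1576239 + 602070 = 2178309.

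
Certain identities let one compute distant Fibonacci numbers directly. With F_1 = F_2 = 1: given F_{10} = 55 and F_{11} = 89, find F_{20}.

6765

By the doubling identity F_{2k} = F_k(2F_{k+1} − F_k): F_{20} = 55·(2·89 − 55) = 55·123 = 6765.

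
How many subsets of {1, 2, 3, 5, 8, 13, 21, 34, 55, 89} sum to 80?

Each representation comes from the Zeckendorf form by replacing some F_k with F_{k−1} + F_{k−2} where possible.
80 = 55+21+3+1 = 55+13+8+3+1 = 34+21+13+8+3+1 — 3 representations.

3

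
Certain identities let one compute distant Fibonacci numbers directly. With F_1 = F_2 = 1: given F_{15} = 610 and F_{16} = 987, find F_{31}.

1346269

By F_{2k+1} = F_k² + F_{k+1}²: F_{31} = 610² + 987² = 372100 + 974169 = 1346269.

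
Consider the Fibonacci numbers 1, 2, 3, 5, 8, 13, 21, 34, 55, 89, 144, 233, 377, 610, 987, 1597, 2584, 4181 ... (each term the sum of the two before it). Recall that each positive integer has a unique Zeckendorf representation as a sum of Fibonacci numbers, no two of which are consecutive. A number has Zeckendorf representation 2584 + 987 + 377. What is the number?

2584 + 987 + 377 = 3948.

3948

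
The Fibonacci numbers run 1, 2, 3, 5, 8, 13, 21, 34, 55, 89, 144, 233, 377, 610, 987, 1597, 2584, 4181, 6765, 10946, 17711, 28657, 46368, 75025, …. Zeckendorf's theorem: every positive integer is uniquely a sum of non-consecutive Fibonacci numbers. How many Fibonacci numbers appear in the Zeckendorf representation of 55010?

6

Greedy algorithm:
largest Fibonacci ≤ 55010 is 46368; 55010 − 46368 = 8642
largest Fibonacci ≤ 8642 is 6765; 8642 − 6765 = 1877
largest Fibonacci ≤ 1877 is 1597; 1877 − 1597 = 280
largest Fibonacci ≤ 280 is 233; 280 − 233 = 47
largest Fibonacci ≤ 47 is 34; 47 − 34 = 13
largest Fibonacci ≤ 13 is 13; 13 − 13 = 0
55010 = 46368 + 6765 + 1597 + 233 + 34 + 13, which has 6 terms.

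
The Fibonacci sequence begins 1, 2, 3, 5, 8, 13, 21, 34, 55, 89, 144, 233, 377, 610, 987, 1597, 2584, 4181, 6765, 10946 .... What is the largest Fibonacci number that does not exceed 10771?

6765 ≤ 10771 < 10946, so the largest Fibonacci number not exceeding 10771 is 6765.

6765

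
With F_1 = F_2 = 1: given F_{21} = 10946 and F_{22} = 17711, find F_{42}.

267914296

By the doubling identity F_{2k} = F_k(2F_{k+1} − F_k): F_{42} = 10946·(2·17711 − 10946) = 10946·24476 = 267914296.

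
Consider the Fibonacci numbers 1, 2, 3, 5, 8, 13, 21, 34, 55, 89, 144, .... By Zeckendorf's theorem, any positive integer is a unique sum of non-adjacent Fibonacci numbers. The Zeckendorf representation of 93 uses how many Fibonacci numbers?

3

Repeatedly subtract the largest Fibonacci number that fits:
take 89 (≤ 93); 93 − 89 = 4
take 3 (≤ 4); 4 − 3 = 1
take 1 (≤ 1); 1 − 1 = 0
93 = 89 + 3 + 1, which has 3 terms.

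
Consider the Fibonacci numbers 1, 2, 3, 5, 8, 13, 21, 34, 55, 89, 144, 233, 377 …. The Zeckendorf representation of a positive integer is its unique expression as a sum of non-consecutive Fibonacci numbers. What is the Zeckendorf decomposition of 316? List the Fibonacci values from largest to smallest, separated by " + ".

233 ≤ 316 < 377, so take 233; remainder 83
55 ≤ 83 < 89, so take 55; remainder 28
21 ≤ 28 < 34, so take 21; remainder 7
5 ≤ 7 < 8, so take 5; remainder 2
2 ≤ 2 < 3, so take 2; remainder 0
So 316 = 233 + 55 + 21 + 5 + 2, with no two terms consecutive in the sequence.

233 + 55 + 21 + 5 + 2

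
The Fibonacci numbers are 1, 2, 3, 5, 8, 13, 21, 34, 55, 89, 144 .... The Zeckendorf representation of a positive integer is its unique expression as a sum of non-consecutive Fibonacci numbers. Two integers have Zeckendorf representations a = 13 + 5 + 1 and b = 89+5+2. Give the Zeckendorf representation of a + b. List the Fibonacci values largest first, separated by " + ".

The two numbers are 19 and 96, so their sum is 115.
subtract 89 from 115: 26 remains
subtract 21 from 26: 5 remains
subtract 5 from 5: 0 remains

89 + 21 + 5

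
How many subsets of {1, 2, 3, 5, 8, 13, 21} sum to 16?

Each representation comes from the Zeckendorf form by replacing some F_k with F_{k−1} + F_{k−2} where possible.
16 = 13+3 = 13+2+1 = 8+5+3 = … (1 more), for 4 in all.

4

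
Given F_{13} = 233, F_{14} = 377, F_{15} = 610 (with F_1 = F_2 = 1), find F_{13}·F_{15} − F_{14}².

1

233·610 − 377² = 142130 − 142129 = 1. (Cassini's identity: F_{k−1}F_{k+1} − F_k² = (−1)^k.)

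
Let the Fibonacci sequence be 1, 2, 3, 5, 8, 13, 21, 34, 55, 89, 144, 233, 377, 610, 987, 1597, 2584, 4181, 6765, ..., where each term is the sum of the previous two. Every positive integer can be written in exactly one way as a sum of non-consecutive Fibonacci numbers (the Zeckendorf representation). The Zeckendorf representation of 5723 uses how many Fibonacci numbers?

5723 − 4181 = 1542
1542 − 987 = 555
555 − 377 = 178
178 − 144 = 34
34 − 34 = 0
5723 = 4181 + 987 + 377 + 144 + 34, which has 5 terms.

5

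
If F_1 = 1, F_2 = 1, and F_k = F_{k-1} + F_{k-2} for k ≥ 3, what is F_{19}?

4181

Iterating the recurrence up to F_{12} = 144 and F_{11} = 89:
F_{13} = F_{12} + F_{11} = 144 + 89 = 233
F_{14} = F_{13} + F_{12} = 233 + 144 = 377
F_{15} = F_{14} + F_{13} = 377 + 233 = 610
F_{16} = F_{15} + F_{14} = 610 + 377 = 987
F_{17} = F_{16} + F_{15} = 987 + 610 = 1597
F_{18} = F_{17} + F_{16} = 1597 + 987 = 2584
F_{19} = F_{18} + F_{17} = 2584 + 1597 = 4181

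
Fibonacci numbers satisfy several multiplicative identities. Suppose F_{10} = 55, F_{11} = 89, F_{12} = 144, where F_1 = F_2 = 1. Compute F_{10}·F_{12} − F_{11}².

-1

55·144 − 89² = 7920 − 7921 = -1. (Cassini's identity: F_{k−1}F_{k+1} − F_k² = (−1)^k.)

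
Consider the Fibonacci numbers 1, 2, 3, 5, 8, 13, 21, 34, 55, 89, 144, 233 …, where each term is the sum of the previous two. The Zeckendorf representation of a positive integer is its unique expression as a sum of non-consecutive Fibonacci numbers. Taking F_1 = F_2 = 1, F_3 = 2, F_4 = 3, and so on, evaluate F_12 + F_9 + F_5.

183

F_12 + F_9 + F_5 = 144 + 34 + 5 = 183.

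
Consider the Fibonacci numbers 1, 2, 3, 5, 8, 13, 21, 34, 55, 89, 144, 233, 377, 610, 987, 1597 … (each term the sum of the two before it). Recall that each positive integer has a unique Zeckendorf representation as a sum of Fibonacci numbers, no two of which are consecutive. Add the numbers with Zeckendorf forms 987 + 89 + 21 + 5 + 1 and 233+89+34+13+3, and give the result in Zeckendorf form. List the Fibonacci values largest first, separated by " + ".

987 + 377 + 89 + 21 + 1

The two numbers are 1103 and 372, so their sum is 1475.
subtract 987 from 1475: 488 remains
subtract 377 from 488: 111 remains
subtract 89 from 111: 22 remains
subtract 21 from 22: 1 remains
subtract 1 from 1: 0 remains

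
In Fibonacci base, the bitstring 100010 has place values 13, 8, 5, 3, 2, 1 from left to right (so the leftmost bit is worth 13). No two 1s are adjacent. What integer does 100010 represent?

Summing the place values of the 1 bits: 13 + 2 = 15.

15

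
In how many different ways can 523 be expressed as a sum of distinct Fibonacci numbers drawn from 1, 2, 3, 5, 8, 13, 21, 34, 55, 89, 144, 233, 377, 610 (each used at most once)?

Each representation comes from the Zeckendorf form by replacing some F_k with F_{k−1} + F_{k−2} where possible.
523 = 377+144+2 = 377+89+55+2 = 377+89+34+21+2 = … (6 more), for 9 in all.

9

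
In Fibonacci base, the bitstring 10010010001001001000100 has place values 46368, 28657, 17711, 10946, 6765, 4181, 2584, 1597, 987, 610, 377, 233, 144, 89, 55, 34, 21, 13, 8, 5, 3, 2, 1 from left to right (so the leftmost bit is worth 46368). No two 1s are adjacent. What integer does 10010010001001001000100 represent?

60388

Summing the place values of the 1 bits: 46368 + 10946 + 2584 + 377 + 89 + 21 + 3 = 60388.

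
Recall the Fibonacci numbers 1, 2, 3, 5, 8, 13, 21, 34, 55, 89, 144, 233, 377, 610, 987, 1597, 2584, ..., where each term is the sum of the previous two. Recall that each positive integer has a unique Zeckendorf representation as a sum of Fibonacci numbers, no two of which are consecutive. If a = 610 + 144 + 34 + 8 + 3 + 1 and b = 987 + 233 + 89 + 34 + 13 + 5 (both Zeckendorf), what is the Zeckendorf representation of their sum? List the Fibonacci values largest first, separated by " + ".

The two numbers are 800 and 1361, so their sum is 2161.
Greedy algorithm:
2161: greatest Fibonacci not exceeding it is 1597, leaving 564
564: greatest Fibonacci not exceeding it is 377, leaving 187
187: greatest Fibonacci not exceeding it is 144, leaving 43
43: greatest Fibonacci not exceeding it is 34, leaving 9
9: greatest Fibonacci not exceeding it is 8, leaving 1
1: greatest Fibonacci not exceeding it is 1, leaving 0

1597 + 377 + 144 + 34 + 8 + 1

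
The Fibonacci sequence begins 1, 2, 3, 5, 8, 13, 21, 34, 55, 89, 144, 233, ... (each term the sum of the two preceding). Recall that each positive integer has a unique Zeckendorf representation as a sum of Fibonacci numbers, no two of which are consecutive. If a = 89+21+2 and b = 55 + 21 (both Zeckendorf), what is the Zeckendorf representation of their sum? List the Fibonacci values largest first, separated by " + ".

The two numbers are 112 and 76, so their sum is 188.
largest Fibonacci ≤ 188 is 144; 188 − 144 = 44
largest Fibonacci ≤ 44 is 34; 44 − 34 = 10
largest Fibonacci ≤ 10 is 8; 10 − 8 = 2
largest Fibonacci ≤ 2 is 2; 2 − 2 = 0

144 + 34 + 8 + 2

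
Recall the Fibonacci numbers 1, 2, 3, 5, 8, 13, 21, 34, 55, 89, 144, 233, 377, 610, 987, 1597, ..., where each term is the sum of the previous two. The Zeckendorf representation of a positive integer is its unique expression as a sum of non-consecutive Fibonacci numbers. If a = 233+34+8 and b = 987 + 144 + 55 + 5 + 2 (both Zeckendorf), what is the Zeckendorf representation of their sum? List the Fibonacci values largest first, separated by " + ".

987 + 377 + 89 + 13 + 2

The two numbers are 275 and 1193, so their sum is 1468.
largest Fibonacci ≤ 1468 is 987; 1468 − 987 = 481
largest Fibonacci ≤ 481 is 377; 481 − 377 = 104
largest Fibonacci ≤ 104 is 89; 104 − 89 = 15
largest Fibonacci ≤ 15 is 13; 15 − 13 = 2
largest Fibonacci ≤ 2 is 2; 2 − 2 = 0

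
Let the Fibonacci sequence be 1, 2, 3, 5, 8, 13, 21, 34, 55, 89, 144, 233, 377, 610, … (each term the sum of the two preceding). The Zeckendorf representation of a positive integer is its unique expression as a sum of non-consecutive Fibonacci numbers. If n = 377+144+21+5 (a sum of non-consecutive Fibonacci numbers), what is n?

377+144+21+5 = 547.

547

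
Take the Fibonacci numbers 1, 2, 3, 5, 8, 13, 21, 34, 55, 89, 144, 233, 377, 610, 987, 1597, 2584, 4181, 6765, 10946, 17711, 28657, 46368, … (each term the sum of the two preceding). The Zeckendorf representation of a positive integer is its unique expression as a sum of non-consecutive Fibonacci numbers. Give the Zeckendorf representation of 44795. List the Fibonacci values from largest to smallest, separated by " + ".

28657 + 10946 + 4181 + 987 + 21 + 3

largest Fibonacci ≤ 44795 is 28657; 44795 − 28657 = 16138
largest Fibonacci ≤ 16138 is 10946; 16138 − 10946 = 5192
largest Fibonacci ≤ 5192 is 4181; 5192 − 4181 = 1011
largest Fibonacci ≤ 1011 is 987; 1011 − 987 = 24
largest Fibonacci ≤ 24 is 21; 24 − 21 = 3
largest Fibonacci ≤ 3 is 3; 3 − 3 = 0
So 44795 = 28657 + 10946 + 4181 + 987 + 21 + 3, with no two terms consecutive in the sequence.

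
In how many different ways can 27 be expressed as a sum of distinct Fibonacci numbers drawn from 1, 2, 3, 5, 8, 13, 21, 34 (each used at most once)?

Each representation comes from the Zeckendorf form by replacing some F_k with F_{k−1} + F_{k−2} where possible.
27 = 21+5+1 = 21+3+2+1 = 13+8+5+1 = … (1 more), for 4 in all.

4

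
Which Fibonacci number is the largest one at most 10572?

6765

6765 ≤ 10572 < 10946, so the largest Fibonacci number not exceeding 10572 is 6765.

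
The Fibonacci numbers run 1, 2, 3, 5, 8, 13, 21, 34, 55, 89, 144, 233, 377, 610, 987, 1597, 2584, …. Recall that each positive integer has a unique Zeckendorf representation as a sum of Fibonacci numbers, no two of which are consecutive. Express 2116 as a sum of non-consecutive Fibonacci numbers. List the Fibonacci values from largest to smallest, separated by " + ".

1597 + 377 + 89 + 34 + 13 + 5 + 1

largest Fibonacci ≤ 2116 is 1597; 2116 − 1597 = 519
largest Fibonacci ≤ 519 is 377; 519 − 377 = 142
largest Fibonacci ≤ 142 is 89; 142 − 89 = 53
largest Fibonacci ≤ 53 is 34; 53 − 34 = 19
largest Fibonacci ≤ 19 is 13; 19 − 13 = 6
largest Fibonacci ≤ 6 is 5; 6 − 5 = 1
largest Fibonacci ≤ 1 is 1; 1 − 1 = 0
So 2116 = 1597 + 377 + 89 + 34 + 13 + 5 + 1, with no two terms consecutive in the sequence.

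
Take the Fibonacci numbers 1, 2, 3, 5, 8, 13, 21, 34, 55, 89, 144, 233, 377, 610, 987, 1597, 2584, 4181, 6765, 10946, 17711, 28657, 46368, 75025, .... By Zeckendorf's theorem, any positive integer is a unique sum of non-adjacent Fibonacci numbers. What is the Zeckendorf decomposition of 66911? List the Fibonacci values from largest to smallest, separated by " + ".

46368 + 17711 + 2584 + 233 + 13 + 2

subtract 46368 from 66911: 20543 remains
subtract 17711 from 20543: 2832 remains
subtract 2584 from 2832: 248 remains
subtract 233 from 248: 15 remains
subtract 13 from 15: 2 remains
subtract 2 from 2: 0 remains
So 66911 = 46368 + 17711 + 2584 + 233 + 13 + 2, with no two terms consecutive in the sequence.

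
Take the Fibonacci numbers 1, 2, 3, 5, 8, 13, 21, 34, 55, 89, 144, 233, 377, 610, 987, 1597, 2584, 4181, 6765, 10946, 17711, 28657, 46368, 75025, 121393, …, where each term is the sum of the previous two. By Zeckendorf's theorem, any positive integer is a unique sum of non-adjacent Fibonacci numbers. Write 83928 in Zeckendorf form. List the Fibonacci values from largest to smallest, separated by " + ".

75025 ≤ 83928 < 121393, so take 75025; remainder 8903
6765 ≤ 8903 < 10946, so take 6765; remainder 2138
1597 ≤ 2138 < 2584, so take 1597; remainder 541
377 ≤ 541 < 610, so take 377; remainder 164
144 ≤ 164 < 233, so take 144; remainder 20
13 ≤ 20 < 21, so take 13; remainder 7
5 ≤ 7 < 8, so take 5; remainder 2
2 ≤ 2 < 3, so take 2; remainder 0
So 83928 = 75025 + 6765 + 1597 + 377 + 144 + 13 + 5 + 2, with no two terms consecutive in the sequence.

75025 + 6765 + 1597 + 377 + 144 + 13 + 5 + 2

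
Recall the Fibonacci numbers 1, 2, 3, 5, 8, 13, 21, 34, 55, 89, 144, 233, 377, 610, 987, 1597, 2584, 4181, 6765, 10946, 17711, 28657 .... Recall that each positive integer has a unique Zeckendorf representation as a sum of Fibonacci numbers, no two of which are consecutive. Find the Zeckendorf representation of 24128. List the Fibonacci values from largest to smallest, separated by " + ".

Greedily peel off the largest Fibonacci term at each step:
17711 ≤ 24128 < 28657, so take 17711; remainder 6417
4181 ≤ 6417 < 6765, so take 4181; remainder 2236
1597 ≤ 2236 < 2584, so take 1597; remainder 639
610 ≤ 639 < 987, so take 610; remainder 29
21 ≤ 29 < 34, so take 21; remainder 8
8 ≤ 8 < 13, so take 8; remainder 0
So 24128 = 17711 + 4181 + 1597 + 610 + 21 + 8, with no two terms consecutive in the sequence.

17711 + 4181 + 1597 + 610 + 21 + 8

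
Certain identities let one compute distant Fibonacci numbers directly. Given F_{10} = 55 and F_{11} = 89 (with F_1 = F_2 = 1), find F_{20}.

By the doubling identity F_{2k} = F_k(2F_{k+1} − F_k): F_{20} = 55·(2·89 − 55) = 55·123 = 6765.

6765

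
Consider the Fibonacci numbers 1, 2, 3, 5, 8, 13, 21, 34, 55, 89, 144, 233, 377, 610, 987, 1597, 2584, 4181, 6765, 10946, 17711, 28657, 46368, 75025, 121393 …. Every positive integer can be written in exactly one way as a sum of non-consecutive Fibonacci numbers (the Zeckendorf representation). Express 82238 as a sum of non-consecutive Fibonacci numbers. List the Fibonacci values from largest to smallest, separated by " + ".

75025 + 6765 + 377 + 55 + 13 + 3

82238 − 75025 = 7213
7213 − 6765 = 448
448 − 377 = 71
71 − 55 = 16
16 − 13 = 3
3 − 3 = 0
So 82238 = 75025 + 6765 + 377 + 55 + 13 + 3, with no two terms consecutive in the sequence.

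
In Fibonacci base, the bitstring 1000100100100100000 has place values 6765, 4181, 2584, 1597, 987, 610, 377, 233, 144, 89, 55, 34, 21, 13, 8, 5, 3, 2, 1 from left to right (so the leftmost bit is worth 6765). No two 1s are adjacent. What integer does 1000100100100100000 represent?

Summing the place values of the 1 bits: 6765 + 987 + 233 + 55 + 13 = 8053.

8053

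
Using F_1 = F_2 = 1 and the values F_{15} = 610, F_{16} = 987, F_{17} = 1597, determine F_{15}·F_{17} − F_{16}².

610·1597 − 987² = 974170 − 974169 = 1. (Cassini's identity: F_{k−1}F_{k+1} − F_k² = (−1)^k.)

1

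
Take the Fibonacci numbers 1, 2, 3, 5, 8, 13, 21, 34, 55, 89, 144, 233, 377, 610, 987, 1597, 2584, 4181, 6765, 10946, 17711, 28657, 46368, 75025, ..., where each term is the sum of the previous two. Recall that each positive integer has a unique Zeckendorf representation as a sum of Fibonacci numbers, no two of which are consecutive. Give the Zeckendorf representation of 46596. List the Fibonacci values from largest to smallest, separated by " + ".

Repeatedly subtract the largest Fibonacci number that fits:
subtract 46368 from 46596: 228 remains
subtract 144 from 228: 84 remains
subtract 55 from 84: 29 remains
subtract 21 from 29: 8 remains
subtract 8 from 8: 0 remains
So 46596 = 46368 + 144 + 55 + 21 + 8, with no two terms consecutive in the sequence.

46368 + 144 + 55 + 21 + 8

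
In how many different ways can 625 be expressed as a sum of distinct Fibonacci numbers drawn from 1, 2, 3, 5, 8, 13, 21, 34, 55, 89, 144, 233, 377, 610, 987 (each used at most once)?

9

Starting from the Zeckendorf form and repeatedly splitting a term F_k into F_{k−1} + F_{k−2} (when neither is already used) reaches every representation.
625 = 610+13+2 = 610+8+5+2 = 377+233+13+2 = … (6 more), for 9 in all.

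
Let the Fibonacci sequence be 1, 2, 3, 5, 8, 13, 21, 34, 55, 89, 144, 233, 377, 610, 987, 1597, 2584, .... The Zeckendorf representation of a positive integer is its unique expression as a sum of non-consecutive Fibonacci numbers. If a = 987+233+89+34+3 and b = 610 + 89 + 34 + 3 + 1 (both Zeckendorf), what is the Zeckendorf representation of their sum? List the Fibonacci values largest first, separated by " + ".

1597 + 377 + 89 + 13 + 5 + 2

The two numbers are 1346 and 737, so their sum is 2083.
2083 − 1597 = 486
486 − 377 = 109
109 − 89 = 20
20 − 13 = 7
7 − 5 = 2
2 − 2 = 0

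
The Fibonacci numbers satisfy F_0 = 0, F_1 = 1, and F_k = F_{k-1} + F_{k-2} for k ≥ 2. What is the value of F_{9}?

34

Iterating the recurrence up to F_{4} = 3 and F_{3} = 2:
F_{5} = F_{4} + F_{3} = 3 + 2 = 5
F_{6} = F_{5} + F_{4} = 5 + 3 = 8
F_{7} = F_{6} + F_{5} = 8 + 5 = 13
F_{8} = F_{7} + F_{6} = 13 + 8 = 21
F_{9} = F_{8} + F_{7} = 21 + 13 = 34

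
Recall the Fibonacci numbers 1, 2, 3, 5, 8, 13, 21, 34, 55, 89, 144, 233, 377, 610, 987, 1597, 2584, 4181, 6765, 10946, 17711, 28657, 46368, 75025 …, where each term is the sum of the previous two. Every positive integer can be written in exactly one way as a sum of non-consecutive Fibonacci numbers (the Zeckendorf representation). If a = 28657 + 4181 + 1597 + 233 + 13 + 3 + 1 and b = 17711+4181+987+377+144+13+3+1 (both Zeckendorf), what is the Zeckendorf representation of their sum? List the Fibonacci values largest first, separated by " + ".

The two numbers are 34685 and 23417, so their sum is 58102.
Greedily peel off the largest Fibonacci term at each step:
46368 ≤ 58102 < 75025, so take 46368; remainder 11734
10946 ≤ 11734 < 17711, so take 10946; remainder 788
610 ≤ 788 < 987, so take 610; remainder 178
144 ≤ 178 < 233, so take 144; remainder 34
34 ≤ 34 < 55, so take 34; remainder 0

46368 + 10946 + 610 + 144 + 34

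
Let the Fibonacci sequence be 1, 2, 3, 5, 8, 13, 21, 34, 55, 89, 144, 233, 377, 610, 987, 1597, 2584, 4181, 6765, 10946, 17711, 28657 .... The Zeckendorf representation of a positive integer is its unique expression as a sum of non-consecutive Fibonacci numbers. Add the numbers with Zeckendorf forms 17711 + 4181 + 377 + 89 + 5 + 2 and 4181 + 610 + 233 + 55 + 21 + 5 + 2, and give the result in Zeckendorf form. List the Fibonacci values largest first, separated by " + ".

The two numbers are 22365 and 5107, so their sum is 27472.
Repeatedly subtract the largest Fibonacci number that fits:
subtract 17711 from 27472: 9761 remains
subtract 6765 from 9761: 2996 remains
subtract 2584 from 2996: 412 remains
subtract 377 from 412: 35 remains
subtract 34 from 35: 1 remains
subtract 1 from 1: 0 remains

17711 + 6765 + 2584 + 377 + 34 + 1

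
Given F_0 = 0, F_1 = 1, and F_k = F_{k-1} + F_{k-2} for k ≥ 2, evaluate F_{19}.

Iterating the recurrence up to F_{13} = 233 and F_{12} = 144:
F_{14} = F_{13} + F_{12} = 233 + 144 = 377
F_{15} = F_{14} + F_{13} = 377 + 233 = 610
F_{16} = F_{15} + F_{14} = 610 + 377 = 987
F_{17} = F_{16} + F_{15} = 987 + 610 = 1597
F_{18} = F_{17} + F_{16} = 1597 + 987 = 2584
F_{19} = F_{18} + F_{17} = 2584 + 1597 = 4181

4181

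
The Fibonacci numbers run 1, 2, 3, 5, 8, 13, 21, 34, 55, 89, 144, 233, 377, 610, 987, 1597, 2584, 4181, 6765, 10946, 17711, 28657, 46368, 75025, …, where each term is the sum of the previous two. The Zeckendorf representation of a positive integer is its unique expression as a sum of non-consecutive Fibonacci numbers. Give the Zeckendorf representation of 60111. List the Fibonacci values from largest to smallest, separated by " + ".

60111: greatest Fibonacci not exceeding it is 46368, leaving 13743
13743: greatest Fibonacci not exceeding it is 10946, leaving 2797
2797: greatest Fibonacci not exceeding it is 2584, leaving 213
213: greatest Fibonacci not exceeding it is 144, leaving 69
69: greatest Fibonacci not exceeding it is 55, leaving 14
14: greatest Fibonacci not exceeding it is 13, leaving 1
1: greatest Fibonacci not exceeding it is 1, leaving 0
So 60111 = 46368 + 10946 + 2584 + 144 + 55 + 13 + 1, with no two terms consecutive in the sequence.

46368 + 10946 + 2584 + 144 + 55 + 13 + 1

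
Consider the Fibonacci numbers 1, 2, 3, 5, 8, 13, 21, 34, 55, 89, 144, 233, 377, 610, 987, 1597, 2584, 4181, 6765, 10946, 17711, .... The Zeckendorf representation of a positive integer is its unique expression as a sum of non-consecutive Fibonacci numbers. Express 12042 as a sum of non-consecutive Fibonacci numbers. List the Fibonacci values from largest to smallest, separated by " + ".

10946 + 987 + 89 + 13 + 5 + 2

Greedily peel off the largest Fibonacci term at each step:
subtract 10946 from 12042: 1096 remains
subtract 987 from 1096: 109 remains
subtract 89 from 109: 20 remains
subtract 13 from 20: 7 remains
subtract 5 from 7: 2 remains
subtract 2 from 2: 0 remains
So 12042 = 10946 + 987 + 89 + 13 + 5 + 2, with no two terms consecutive in the sequence.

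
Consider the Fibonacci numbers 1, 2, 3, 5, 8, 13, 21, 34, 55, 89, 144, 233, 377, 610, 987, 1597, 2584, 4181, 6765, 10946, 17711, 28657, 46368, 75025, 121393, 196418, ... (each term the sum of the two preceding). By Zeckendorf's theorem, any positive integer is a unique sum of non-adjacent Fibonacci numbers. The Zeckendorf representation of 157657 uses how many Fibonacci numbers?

largest Fibonacci ≤ 157657 is 121393; 157657 − 121393 = 36264
largest Fibonacci ≤ 36264 is 28657; 36264 − 28657 = 7607
largest Fibonacci ≤ 7607 is 6765; 7607 − 6765 = 842
largest Fibonacci ≤ 842 is 610; 842 − 610 = 232
largest Fibonacci ≤ 232 is 144; 232 − 144 = 88
largest Fibonacci ≤ 88 is 55; 88 − 55 = 33
largest Fibonacci ≤ 33 is 21; 33 − 21 = 12
largest Fibonacci ≤ 12 is 8; 12 − 8 = 4
largest Fibonacci ≤ 4 is 3; 4 − 3 = 1
largest Fibonacci ≤ 1 is 1; 1 − 1 = 0
157657 = 121393 + 28657 + 6765 + 610 + 144 + 55 + 21 + 8 + 3 + 1, which has 10 terms.

10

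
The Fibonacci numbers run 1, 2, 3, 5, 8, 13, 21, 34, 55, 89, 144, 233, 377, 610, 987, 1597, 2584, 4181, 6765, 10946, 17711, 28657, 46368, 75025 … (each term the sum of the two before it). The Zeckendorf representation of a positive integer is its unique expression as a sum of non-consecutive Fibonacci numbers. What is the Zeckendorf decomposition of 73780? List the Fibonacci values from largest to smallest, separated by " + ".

73780: greatest Fibonacci not exceeding it is 46368, leaving 27412
27412: greatest Fibonacci not exceeding it is 17711, leaving 9701
9701: greatest Fibonacci not exceeding it is 6765, leaving 2936
2936: greatest Fibonacci not exceeding it is 2584, leaving 352
352: greatest Fibonacci not exceeding it is 233, leaving 119
119: greatest Fibonacci not exceeding it is 89, leaving 30
30: greatest Fibonacci not exceeding it is 21, leaving 9
9: greatest Fibonacci not exceeding it is 8, leaving 1
1: greatest Fibonacci not exceeding it is 1, leaving 0
So 73780 = 46368 + 17711 + 6765 + 2584 + 233 + 89 + 21 + 8 + 1, with no two terms consecutive in the sequence.

46368 + 17711 + 6765 + 2584 + 233 + 89 + 21 + 8 + 1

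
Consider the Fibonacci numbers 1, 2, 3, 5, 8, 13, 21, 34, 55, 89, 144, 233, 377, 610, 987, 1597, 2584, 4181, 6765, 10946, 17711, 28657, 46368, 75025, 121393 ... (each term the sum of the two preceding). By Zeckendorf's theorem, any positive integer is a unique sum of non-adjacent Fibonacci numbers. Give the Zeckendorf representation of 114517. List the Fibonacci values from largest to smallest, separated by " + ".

75025 ≤ 114517 < 121393, so take 75025; remainder 39492
28657 ≤ 39492 < 46368, so take 28657; remainder 10835
6765 ≤ 10835 < 10946, so take 6765; remainder 4070
2584 ≤ 4070 < 4181, so take 2584; remainder 1486
987 ≤ 1486 < 1597, so take 987; remainder 499
377 ≤ 499 < 610, so take 377; remainder 122
89 ≤ 122 < 144, so take 89; remainder 33
21 ≤ 33 < 34, so take 21; remainder 12
8 ≤ 12 < 13, so take 8; remainder 4
3 ≤ 4 < 5, so take 3; remainder 1
1 ≤ 1 < 2, so take 1; remainder 0
So 114517 = 75025 + 28657 + 6765 + 2584 + 987 + 377 + 89 + 21 + 8 + 3 + 1, with no two terms consecutive in the sequence.

75025 + 28657 + 6765 + 2584 + 987 + 377 + 89 + 21 + 8 + 3 + 1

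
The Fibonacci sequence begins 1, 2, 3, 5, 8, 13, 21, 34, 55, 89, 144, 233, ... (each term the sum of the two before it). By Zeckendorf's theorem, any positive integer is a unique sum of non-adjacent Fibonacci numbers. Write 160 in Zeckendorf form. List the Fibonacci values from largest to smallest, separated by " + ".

144 + 13 + 3

take 144 (≤ 160); 160 − 144 = 16
take 13 (≤ 16); 16 − 13 = 3
take 3 (≤ 3); 3 − 3 = 0
So 160 = 144 + 13 + 3, with no two terms consecutive in the sequence.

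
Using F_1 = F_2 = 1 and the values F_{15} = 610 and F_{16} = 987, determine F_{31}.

By F_{2k+1} = F_k² + F_{k+1}²: F_{31} = 610² + 987² = 372100 + 974169 = 1346269.

1346269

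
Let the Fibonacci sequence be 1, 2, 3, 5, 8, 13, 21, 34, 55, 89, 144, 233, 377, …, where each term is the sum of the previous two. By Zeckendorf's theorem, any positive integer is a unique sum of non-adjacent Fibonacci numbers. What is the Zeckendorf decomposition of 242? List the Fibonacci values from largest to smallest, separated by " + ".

take 233 (≤ 242); 242 − 233 = 9
take 8 (≤ 9); 9 − 8 = 1
take 1 (≤ 1); 1 − 1 = 0
So 242 = 233 + 8 + 1, with no two terms consecutive in the sequence.

233 + 8 + 1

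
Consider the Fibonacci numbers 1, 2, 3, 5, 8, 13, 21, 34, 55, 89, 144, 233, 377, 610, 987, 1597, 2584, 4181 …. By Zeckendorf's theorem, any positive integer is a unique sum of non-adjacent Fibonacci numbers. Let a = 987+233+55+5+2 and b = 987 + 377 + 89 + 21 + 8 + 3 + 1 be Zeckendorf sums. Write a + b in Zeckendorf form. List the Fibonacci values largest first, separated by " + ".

The two numbers are 1282 and 1486, so their sum is 2768.
Greedy algorithm:
subtract 2584 from 2768: 184 remains
subtract 144 from 184: 40 remains
subtract 34 from 40: 6 remains
subtract 5 from 6: 1 remains
subtract 1 from 1: 0 remains

2584 + 144 + 34 + 5 + 1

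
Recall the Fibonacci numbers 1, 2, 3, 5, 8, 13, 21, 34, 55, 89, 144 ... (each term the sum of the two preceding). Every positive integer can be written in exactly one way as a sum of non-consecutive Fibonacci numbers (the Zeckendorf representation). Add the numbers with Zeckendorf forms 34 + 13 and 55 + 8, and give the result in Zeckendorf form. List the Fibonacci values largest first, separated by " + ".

The two numbers are 47 and 63, so their sum is 110.
Repeatedly subtract the largest Fibonacci number that fits:
110: greatest Fibonacci not exceeding it is 89, leaving 21
21: greatest Fibonacci not exceeding it is 21, leaving 0

89 + 21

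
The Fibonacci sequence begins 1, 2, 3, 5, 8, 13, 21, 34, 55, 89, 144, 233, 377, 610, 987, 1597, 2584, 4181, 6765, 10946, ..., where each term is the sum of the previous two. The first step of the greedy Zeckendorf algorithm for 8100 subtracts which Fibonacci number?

6765 ≤ 8100 < 10946, so the largest Fibonacci number not exceeding 8100 is 6765.

6765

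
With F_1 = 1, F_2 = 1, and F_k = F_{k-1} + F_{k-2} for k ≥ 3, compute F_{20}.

6765

Iterating the recurrence up to F_{16} = 987 and F_{15} = 610:
F_{17} = F_{16} + F_{15} = 987 + 610 = 1597
F_{18} = F_{17} + F_{16} = 1597 + 987 = 2584
F_{19} = F_{18} + F_{17} = 2584 + 1597 = 4181
F_{20} = F_{19} + F_{18} = 4181 + 2584 = 6765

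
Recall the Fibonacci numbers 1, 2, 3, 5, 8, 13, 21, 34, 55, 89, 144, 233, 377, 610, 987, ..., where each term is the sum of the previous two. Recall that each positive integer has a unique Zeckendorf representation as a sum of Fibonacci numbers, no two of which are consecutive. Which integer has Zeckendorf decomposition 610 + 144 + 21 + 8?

610 + 144 + 21 + 8 = 783.

783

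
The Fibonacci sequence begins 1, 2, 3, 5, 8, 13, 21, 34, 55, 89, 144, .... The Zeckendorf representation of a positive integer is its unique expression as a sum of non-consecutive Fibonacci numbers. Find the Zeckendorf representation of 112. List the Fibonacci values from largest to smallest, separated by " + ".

89 + 21 + 2

Greedily peel off the largest Fibonacci term at each step:
112 − 89 = 23
23 − 21 = 2
2 − 2 = 0
So 112 = 89 + 21 + 2, with no two terms consecutive in the sequence.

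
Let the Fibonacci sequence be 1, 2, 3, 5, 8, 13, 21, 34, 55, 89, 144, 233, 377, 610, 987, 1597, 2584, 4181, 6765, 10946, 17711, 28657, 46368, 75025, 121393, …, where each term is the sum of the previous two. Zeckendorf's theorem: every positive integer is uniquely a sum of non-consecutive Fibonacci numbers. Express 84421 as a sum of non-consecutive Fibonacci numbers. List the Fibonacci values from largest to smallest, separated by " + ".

Greedily peel off the largest Fibonacci term at each step:
largest Fibonacci ≤ 84421 is 75025; 84421 − 75025 = 9396
largest Fibonacci ≤ 9396 is 6765; 9396 − 6765 = 2631
largest Fibonacci ≤ 2631 is 2584; 2631 − 2584 = 47
largest Fibonacci ≤ 47 is 34; 47 − 34 = 13
largest Fibonacci ≤ 13 is 13; 13 − 13 = 0
So 84421 = 75025 + 6765 + 2584 + 34 + 13, with no two terms consecutive in the sequence.

75025 + 6765 + 2584 + 34 + 13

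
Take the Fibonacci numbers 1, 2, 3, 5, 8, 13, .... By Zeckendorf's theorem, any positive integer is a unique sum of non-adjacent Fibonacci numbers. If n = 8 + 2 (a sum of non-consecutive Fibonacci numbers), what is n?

10

8 + 2 = 10.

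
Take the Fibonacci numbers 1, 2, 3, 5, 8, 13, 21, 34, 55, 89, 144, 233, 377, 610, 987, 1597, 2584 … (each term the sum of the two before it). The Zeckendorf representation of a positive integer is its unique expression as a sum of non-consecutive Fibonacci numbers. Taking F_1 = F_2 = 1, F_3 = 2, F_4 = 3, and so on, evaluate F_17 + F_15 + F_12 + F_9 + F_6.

F_17 + F_15 + F_12 + F_9 + F_6 = 1597 + 610 + 144 + 34 + 8 = 2393.

2393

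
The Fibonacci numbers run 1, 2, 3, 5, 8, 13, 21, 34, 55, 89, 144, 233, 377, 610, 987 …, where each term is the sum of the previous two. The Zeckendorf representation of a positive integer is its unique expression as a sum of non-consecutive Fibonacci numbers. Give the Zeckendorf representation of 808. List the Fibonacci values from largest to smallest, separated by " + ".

808 − 610 = 198
198 − 144 = 54
54 − 34 = 20
20 − 13 = 7
7 − 5 = 2
2 − 2 = 0
So 808 = 610 + 144 + 34 + 13 + 5 + 2, with no two terms consecutive in the sequence.

610 + 144 + 34 + 13 + 5 + 2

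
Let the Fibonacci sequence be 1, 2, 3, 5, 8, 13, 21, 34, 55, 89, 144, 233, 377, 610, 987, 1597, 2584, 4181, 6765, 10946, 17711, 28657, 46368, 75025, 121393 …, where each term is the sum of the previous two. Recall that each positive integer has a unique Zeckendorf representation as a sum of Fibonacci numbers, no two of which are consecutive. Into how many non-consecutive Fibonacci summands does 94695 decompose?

8

Repeatedly subtract the largest Fibonacci number that fits:
94695: greatest Fibonacci not exceeding it is 75025, leaving 19670
19670: greatest Fibonacci not exceeding it is 17711, leaving 1959
1959: greatest Fibonacci not exceeding it is 1597, leaving 362
362: greatest Fibonacci not exceeding it is 233, leaving 129
129: greatest Fibonacci not exceeding it is 89, leaving 40
40: greatest Fibonacci not exceeding it is 34, leaving 6
6: greatest Fibonacci not exceeding it is 5, leaving 1
1: greatest Fibonacci not exceeding it is 1, leaving 0
94695 = 75025 + 17711 + 1597 + 233 + 89 + 34 + 5 + 1, which has 8 terms.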